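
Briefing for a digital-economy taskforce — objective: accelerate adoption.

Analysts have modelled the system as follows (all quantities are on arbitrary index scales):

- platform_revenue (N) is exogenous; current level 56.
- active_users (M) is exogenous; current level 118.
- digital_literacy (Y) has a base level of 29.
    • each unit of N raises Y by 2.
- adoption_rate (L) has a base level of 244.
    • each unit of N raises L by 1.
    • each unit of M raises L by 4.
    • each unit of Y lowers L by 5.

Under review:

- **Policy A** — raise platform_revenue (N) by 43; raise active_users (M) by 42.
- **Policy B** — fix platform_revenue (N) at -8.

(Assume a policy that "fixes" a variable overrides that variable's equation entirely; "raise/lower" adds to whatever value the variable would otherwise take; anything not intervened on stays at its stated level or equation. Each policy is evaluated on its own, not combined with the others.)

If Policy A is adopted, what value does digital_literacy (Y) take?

227

Policy A (N + 43, M + 42):
  N = 56 + 43 = 99
  Y = 29 + 2·99 = 227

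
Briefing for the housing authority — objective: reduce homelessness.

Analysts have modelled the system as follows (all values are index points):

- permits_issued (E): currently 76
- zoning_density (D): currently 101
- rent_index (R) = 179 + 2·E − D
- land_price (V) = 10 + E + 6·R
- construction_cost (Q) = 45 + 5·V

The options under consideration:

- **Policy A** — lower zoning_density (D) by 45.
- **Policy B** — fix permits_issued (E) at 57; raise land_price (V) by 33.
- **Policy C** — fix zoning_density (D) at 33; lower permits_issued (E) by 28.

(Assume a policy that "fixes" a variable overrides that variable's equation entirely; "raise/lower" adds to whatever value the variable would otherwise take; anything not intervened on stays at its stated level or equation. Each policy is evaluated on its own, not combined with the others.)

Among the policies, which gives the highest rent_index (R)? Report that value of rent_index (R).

Policy A (D − 45):
  E = 76
  D = 101 − 45 = 56
  R = 179 + 2·76 − 56 = 275
Policy B (E := 57, V + 33):
  E = 57
  D = 101
  R = 179 + 2·57 − 101 = 192
Policy C (D := 33, E − 28):
  E = 76 − 28 = 48
  D = 33
  R = 179 + 2·48 − 33 = 242
Comparing — Policy A: R=275, Policy B: R=192, Policy C: R=242. Highest is 275 (Policy A).

275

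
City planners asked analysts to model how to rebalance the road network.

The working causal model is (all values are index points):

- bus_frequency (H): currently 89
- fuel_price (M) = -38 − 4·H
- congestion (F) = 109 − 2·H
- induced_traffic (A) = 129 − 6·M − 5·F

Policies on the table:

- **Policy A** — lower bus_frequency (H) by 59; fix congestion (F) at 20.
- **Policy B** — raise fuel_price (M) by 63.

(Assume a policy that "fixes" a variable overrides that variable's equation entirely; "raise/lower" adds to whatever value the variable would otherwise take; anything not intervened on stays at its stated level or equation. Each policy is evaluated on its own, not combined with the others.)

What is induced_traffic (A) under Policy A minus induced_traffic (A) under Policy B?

-1483

Policy A (H − 59, F := 20):
  H = 89 − 59 = 30
  M = -38 − 4·30 = -158
  F = 20
  A = 129 − 6·(-158) − 5·20 = 977
Policy B (M + 63):
  H = 89
  M = -38 − 4·89 (+63 from intervention) = -331
  F = 109 − 2·89 = -69
  A = 129 − 6·(-331) − 5·(-69) = 2460
A: 977 − 2460 = -1483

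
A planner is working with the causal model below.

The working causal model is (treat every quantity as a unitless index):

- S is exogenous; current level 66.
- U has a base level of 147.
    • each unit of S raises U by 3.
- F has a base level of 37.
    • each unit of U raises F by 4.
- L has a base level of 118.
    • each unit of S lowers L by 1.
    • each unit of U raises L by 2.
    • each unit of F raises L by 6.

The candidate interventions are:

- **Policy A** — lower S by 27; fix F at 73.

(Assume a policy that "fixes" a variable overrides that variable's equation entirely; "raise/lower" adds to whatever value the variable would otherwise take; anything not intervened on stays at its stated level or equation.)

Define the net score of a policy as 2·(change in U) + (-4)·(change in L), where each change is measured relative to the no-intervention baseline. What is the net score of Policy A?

Baseline:
  S = 66
  U = 147 + 3·66 = 345
  F = 37 + 4·345 = 1417
  L = 118 − 66 + 2·345 + 6·1417 = 9244
Policy A (S − 27, F := 73):
  S = 66 − 27 = 39
  U = 147 + 3·39 = 264
  F = 73
  L = 118 − 39 + 2·264 + 6·73 = 1045
ΔU = 264 − 345 = -81; ΔL = 1045 − 9244 = -8199
Score = 2·(-81) + (-4)·(-8199) = 32634

32634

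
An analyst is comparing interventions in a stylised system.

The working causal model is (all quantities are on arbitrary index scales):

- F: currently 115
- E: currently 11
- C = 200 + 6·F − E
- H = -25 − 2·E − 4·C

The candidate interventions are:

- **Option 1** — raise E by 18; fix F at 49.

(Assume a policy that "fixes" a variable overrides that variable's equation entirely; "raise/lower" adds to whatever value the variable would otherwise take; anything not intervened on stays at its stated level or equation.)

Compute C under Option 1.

465

Option 1 (E + 18, F := 49):
  F = 49
  E = 11 + 18 = 29
  C = 200 + 6·49 − 29 = 465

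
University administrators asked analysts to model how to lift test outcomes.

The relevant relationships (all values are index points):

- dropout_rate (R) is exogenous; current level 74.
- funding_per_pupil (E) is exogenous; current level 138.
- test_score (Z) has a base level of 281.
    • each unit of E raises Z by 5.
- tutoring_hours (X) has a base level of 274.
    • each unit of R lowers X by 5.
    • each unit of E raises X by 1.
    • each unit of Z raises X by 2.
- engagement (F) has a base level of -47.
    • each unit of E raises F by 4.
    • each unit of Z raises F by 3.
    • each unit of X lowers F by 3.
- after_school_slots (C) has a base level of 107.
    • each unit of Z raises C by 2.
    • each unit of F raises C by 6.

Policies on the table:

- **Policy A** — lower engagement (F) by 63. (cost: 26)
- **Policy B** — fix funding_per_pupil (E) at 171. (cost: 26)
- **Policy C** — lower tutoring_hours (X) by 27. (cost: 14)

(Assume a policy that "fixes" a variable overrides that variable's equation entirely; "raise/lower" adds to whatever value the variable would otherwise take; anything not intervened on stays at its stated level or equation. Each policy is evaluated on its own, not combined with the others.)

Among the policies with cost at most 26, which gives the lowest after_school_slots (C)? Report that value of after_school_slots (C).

Policy A (F − 63):
  R = 74
  E = 138
  Z = 281 + 5·138 = 971
  X = 274 − 5·74 + 138 + 2·971 = 1984
  F = -47 + 4·138 + 3·971 − 3·1984 (−63 from intervention) = -2597
  C = 107 + 2·971 + 6·(-2597) = -13533
Policy B (E := 171):
  R = 74
  E = 171
  Z = 281 + 5·171 = 1136
  X = 274 − 5·74 + 171 + 2·1136 = 2347
  F = -47 + 4·171 + 3·1136 − 3·2347 = -2996
  C = 107 + 2·1136 + 6·(-2996) = -15597
Policy C (X − 27):
  R = 74
  E = 138
  Z = 281 + 5·138 = 971
  X = 274 − 5·74 + 138 + 2·971 (−27 from intervention) = 1957
  F = -47 + 4·138 + 3·971 − 3·1957 = -2453
  C = 107 + 2·971 + 6·(-2453) = -12669
Comparing — Policy A: C=-13533, Policy B: C=-15597, Policy C: C=-12669. Lowest is -15597 (Policy B).

-15597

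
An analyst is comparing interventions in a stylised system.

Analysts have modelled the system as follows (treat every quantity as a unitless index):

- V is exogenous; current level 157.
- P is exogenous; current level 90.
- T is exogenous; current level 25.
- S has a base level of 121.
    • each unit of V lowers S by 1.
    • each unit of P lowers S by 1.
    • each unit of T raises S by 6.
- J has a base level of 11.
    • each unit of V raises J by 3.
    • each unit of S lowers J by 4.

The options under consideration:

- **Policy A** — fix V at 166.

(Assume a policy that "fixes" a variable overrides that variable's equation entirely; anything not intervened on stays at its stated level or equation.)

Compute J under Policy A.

Policy A (V := 166):
  V = 166
  P = 90
  T = 25
  S = 121 − 166 − 90 + 6·25 = 15
  J = 11 + 3·166 − 4·15 = 449

449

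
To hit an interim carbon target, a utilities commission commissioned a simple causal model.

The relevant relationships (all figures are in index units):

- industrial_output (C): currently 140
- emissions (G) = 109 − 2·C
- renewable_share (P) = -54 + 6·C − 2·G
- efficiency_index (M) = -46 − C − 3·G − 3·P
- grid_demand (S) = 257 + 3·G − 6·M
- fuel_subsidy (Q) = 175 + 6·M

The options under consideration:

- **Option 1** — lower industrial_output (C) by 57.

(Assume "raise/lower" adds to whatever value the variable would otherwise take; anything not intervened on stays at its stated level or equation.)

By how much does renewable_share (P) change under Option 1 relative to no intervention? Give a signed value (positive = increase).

Baseline:
  C = 140
  G = 109 − 2·140 = -171
  P = -54 + 6·140 − 2·(-171) = 1128
Option 1 (C − 57):
  C = 140 − 57 = 83
  G = 109 − 2·83 = -57
  P = -54 + 6·83 − 2·(-57) = 558
Change in P: 558 − 1128 = -570

-570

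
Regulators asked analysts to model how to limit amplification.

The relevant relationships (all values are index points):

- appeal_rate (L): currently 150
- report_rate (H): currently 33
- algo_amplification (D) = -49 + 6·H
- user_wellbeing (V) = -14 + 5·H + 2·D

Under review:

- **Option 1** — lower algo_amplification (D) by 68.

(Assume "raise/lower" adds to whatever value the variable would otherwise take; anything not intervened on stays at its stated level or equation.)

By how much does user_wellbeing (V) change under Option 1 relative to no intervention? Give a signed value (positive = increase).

-136

Baseline:
  H = 33
  D = -49 + 6·33 = 149
  V = -14 + 5·33 + 2·149 = 449
Option 1 (D − 68):
  H = 33
  D = -49 + 6·33 (−68 from intervention) = 81
  V = -14 + 5·33 + 2·81 = 313
Change in V: 313 − 449 = -136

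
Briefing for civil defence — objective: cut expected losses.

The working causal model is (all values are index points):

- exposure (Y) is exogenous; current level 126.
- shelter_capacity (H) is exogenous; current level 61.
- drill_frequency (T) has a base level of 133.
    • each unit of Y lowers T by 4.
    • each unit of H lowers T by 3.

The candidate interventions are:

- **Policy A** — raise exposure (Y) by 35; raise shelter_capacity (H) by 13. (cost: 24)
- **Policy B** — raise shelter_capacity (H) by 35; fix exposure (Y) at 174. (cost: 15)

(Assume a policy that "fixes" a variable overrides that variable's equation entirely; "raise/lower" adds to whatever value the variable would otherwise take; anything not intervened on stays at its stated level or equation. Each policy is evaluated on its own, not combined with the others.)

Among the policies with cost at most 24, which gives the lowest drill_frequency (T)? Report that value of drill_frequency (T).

Policy A (Y + 35, H + 13):
  Y = 126 + 35 = 161
  H = 61 + 13 = 74
  T = 133 − 4·161 − 3·74 = -733
Policy B (H + 35, Y := 174):
  Y = 174
  H = 61 + 35 = 96
  T = 133 − 4·174 − 3·96 = -851
Comparing — Policy A: T=-733, Policy B: T=-851. Lowest is -851 (Policy B).

-851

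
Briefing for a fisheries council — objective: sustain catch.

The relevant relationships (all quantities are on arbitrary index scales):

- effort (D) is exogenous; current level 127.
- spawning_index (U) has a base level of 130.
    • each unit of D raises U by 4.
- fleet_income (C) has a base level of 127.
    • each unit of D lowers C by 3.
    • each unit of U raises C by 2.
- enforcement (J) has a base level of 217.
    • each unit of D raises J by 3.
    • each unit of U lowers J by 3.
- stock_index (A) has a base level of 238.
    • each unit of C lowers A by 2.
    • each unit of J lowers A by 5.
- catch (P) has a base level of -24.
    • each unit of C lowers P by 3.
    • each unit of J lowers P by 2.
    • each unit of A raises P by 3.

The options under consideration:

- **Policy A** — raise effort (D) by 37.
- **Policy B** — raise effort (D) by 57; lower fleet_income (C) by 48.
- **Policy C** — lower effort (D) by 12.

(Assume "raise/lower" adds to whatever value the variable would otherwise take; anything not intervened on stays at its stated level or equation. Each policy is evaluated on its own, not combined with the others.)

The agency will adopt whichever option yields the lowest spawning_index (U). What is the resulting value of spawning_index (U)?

590

Policy A (D + 37):
  D = 127 + 37 = 164
  U = 130 + 4·164 = 786
Policy B (D + 57, C − 48):
  D = 127 + 57 = 184
  U = 130 + 4·184 = 866
Policy C (D − 12):
  D = 127 − 12 = 115
  U = 130 + 4·115 = 590
Comparing — Policy A: U=786, Policy B: U=866, Policy C: U=590. Lowest is 590 (Policy C).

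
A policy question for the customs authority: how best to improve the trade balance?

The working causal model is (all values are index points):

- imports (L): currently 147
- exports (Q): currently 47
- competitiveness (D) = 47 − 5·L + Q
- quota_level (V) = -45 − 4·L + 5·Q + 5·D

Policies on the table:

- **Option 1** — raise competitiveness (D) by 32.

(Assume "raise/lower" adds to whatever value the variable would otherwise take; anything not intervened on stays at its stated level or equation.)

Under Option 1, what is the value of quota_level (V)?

-3443

Option 1 (D + 32):
  L = 147
  Q = 47
  D = 47 − 5·147 + 47 (+32 from intervention) = -609
  V = -45 − 4·147 + 5·47 + 5·(-609) = -3443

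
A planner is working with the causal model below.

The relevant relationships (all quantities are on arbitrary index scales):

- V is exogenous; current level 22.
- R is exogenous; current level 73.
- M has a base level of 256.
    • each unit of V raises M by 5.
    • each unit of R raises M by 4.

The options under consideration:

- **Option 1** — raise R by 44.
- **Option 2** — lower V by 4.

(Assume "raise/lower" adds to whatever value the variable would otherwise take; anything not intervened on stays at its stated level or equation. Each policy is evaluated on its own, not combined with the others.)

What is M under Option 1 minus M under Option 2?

196

Option 1 (R + 44):
  V = 22
  R = 73 + 44 = 117
  M = 256 + 5·22 + 4·117 = 834
Option 2 (V − 4):
  V = 22 − 4 = 18
  R = 73
  M = 256 + 5·18 + 4·73 = 638
M: 834 − 638 = 196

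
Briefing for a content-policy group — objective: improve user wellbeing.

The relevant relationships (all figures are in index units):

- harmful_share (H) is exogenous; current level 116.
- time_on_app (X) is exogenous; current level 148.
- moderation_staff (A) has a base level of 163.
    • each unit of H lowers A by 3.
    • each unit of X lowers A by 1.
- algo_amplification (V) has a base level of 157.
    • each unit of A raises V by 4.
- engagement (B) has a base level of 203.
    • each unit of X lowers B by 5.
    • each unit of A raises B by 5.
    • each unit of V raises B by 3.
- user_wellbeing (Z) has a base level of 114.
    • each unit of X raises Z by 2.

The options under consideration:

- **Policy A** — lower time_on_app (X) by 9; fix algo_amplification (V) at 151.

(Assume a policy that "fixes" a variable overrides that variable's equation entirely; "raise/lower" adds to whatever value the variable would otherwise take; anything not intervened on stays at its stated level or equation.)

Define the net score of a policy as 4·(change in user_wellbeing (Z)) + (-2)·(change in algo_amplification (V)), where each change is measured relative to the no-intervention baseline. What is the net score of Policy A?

-2724

Baseline:
  H = 116
  X = 148
  A = 163 − 3·116 − 148 = -333
  V = 157 + 4·(-333) = -1175
  Z = 114 + 2·148 = 410
Policy A (X − 9, V := 151):
  H = 116
  X = 148 − 9 = 139
  A = 163 − 3·116 − 139 = -324
  V = 151
  Z = 114 + 2·139 = 392
ΔZ = 392 − 410 = -18; ΔV = 151 − (-1175) = 1326
Score = 4·(-18) + (-2)·1326 = -2724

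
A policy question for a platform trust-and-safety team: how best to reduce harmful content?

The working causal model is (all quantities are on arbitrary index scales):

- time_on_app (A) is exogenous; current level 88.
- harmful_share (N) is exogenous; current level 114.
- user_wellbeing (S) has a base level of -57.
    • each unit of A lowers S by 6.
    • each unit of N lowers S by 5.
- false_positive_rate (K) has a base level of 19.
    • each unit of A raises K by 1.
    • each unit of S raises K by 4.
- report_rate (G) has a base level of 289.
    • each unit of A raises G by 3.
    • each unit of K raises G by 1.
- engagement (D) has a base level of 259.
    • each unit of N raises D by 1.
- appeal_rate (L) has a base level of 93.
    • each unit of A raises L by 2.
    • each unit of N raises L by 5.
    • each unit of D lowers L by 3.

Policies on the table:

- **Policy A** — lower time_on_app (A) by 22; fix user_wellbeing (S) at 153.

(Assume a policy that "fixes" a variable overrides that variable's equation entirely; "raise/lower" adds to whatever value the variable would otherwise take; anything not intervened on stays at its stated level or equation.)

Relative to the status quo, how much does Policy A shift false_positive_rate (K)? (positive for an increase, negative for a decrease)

5210

Baseline:
  A = 88
  N = 114
  S = -57 − 6·88 − 5·114 = -1155
  K = 19 + 88 + 4·(-1155) = -4513
Policy A (A − 22, S := 153):
  A = 88 − 22 = 66
  N = 114
  S = 153
  K = 19 + 66 + 4·153 = 697
Change in K: 697 − (-4513) = 5210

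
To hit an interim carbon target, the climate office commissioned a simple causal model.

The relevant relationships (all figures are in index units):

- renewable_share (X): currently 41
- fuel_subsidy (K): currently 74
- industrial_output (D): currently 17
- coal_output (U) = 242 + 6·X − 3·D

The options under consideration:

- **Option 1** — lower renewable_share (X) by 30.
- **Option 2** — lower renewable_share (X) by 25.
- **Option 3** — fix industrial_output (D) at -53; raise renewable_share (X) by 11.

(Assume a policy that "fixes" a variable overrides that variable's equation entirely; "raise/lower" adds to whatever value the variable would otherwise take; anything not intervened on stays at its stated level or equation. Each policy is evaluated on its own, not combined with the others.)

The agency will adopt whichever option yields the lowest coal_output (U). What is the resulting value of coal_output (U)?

257

Option 1 (X − 30):
  X = 41 − 30 = 11
  D = 17
  U = 242 + 6·11 − 3·17 = 257
Option 2 (X − 25):
  X = 41 − 25 = 16
  D = 17
  U = 242 + 6·16 − 3·17 = 287
Option 3 (D := -53, X + 11):
  X = 41 + 11 = 52
  D = -53
  U = 242 + 6·52 − 3·(-53) = 713
Comparing — Option 1: U=257, Option 2: U=287, Option 3: U=713. Lowest is 257 (Option 1).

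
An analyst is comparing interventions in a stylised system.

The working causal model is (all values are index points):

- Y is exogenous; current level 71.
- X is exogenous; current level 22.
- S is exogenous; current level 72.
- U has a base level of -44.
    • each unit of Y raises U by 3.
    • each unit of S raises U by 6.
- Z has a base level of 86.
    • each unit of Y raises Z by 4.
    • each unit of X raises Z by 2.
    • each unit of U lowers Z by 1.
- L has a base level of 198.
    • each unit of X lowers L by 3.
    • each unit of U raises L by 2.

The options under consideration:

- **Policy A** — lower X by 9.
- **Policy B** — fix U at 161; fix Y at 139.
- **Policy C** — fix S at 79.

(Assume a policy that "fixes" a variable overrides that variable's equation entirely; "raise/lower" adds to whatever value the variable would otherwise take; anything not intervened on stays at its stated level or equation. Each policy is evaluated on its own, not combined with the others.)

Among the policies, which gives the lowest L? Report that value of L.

454

Policy A (X − 9):
  Y = 71
  X = 22 − 9 = 13
  S = 72
  U = -44 + 3·71 + 6·72 = 601
  L = 198 − 3·13 + 2·601 = 1361
Policy B (U := 161, Y := 139):
  Y = 139
  X = 22
  S = 72
  U = 161
  L = 198 − 3·22 + 2·161 = 454
Policy C (S := 79):
  Y = 71
  X = 22
  S = 79
  U = -44 + 3·71 + 6·79 = 643
  L = 198 − 3·22 + 2·643 = 1418
Comparing — Policy A: L=1361, Policy B: L=454, Policy C: L=1418. Lowest is 454 (Policy B).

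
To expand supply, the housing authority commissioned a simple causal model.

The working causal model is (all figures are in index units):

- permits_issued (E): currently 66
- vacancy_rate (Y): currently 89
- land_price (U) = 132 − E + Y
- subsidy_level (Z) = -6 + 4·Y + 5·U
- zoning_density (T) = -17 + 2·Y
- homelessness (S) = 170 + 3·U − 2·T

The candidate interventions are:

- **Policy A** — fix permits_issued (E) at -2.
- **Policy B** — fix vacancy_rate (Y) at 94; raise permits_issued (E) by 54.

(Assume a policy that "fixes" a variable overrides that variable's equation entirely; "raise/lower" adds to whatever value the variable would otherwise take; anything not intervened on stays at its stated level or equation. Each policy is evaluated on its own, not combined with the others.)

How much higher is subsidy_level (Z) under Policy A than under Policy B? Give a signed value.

Policy A (E := -2):
  E = -2
  Y = 89
  U = 132 − (-2) + 89 = 223
  Z = -6 + 4·89 + 5·223 = 1465
Policy B (Y := 94, E + 54):
  E = 66 + 54 = 120
  Y = 94
  U = 132 − 120 + 94 = 106
  Z = -6 + 4·94 + 5·106 = 900
Z: 1465 − 900 = 565

565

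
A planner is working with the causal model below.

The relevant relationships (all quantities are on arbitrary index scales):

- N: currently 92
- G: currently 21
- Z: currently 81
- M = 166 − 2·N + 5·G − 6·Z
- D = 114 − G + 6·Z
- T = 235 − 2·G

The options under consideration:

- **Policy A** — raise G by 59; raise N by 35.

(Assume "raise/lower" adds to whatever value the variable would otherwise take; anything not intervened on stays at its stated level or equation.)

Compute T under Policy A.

Policy A (G + 59, N + 35):
  G = 21 + 59 = 80
  T = 235 − 2·80 = 75

75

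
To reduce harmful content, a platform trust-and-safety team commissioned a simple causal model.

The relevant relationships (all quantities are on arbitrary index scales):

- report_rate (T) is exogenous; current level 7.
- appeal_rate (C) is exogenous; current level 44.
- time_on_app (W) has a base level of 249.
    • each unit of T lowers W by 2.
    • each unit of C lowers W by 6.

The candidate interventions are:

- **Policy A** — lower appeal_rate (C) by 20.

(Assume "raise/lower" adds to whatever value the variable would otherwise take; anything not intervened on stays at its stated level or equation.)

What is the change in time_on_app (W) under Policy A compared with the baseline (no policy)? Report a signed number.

120

Baseline:
  T = 7
  C = 44
  W = 249 − 2·7 − 6·44 = -29
Policy A (C − 20):
  T = 7
  C = 44 − 20 = 24
  W = 249 − 2·7 − 6·24 = 91
Change in W: 91 − (-29) = 120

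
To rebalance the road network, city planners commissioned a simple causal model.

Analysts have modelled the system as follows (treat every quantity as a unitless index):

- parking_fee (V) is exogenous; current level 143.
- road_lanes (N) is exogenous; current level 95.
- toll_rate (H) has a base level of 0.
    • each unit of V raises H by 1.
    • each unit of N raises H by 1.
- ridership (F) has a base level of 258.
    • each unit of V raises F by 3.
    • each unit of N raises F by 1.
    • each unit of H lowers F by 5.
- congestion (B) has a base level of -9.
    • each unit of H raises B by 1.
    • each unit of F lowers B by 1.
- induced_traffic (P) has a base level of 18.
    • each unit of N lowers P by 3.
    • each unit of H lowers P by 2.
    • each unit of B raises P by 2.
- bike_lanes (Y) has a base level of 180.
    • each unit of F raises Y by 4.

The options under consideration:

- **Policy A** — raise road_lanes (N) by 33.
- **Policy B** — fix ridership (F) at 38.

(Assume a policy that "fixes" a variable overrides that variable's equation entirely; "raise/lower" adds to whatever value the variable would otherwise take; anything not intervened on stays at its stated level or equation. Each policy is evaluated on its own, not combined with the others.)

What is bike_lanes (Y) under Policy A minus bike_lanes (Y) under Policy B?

Policy A (N + 33):
  V = 143
  N = 95 + 33 = 128
  H = 0 + 143 + 128 = 271
  F = 258 + 3·143 + 128 − 5·271 = -540
  Y = 180 + 4·(-540) = -1980
Policy B (F := 38):
  V = 143
  N = 95
  H = 0 + 143 + 95 = 238
  F = 38
  Y = 180 + 4·38 = 332
Y: -1980 − 332 = -2312

-2312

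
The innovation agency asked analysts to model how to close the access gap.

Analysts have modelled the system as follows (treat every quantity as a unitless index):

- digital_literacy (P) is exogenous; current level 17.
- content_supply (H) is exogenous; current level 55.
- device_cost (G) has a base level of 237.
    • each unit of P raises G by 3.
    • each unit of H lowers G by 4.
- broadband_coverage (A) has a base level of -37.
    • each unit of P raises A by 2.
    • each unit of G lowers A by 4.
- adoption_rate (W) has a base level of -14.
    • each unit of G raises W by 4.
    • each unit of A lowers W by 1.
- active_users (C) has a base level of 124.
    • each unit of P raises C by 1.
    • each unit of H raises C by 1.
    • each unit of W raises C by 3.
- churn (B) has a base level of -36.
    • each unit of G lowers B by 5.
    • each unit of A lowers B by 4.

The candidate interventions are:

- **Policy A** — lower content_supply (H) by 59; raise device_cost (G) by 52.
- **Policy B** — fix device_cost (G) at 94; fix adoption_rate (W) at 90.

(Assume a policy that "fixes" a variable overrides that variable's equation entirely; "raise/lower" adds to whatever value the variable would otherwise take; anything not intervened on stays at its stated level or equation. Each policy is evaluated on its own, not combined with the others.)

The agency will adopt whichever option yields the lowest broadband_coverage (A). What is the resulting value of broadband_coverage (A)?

Policy A (H − 59, G + 52):
  P = 17
  H = 55 − 59 = -4
  G = 237 + 3·17 − 4·(-4) (+52 from intervention) = 356
  A = -37 + 2·17 − 4·356 = -1427
Policy B (G := 94, W := 90):
  P = 17
  H = 55
  G = 94
  A = -37 + 2·17 − 4·94 = -379
Comparing — Policy A: A=-1427, Policy B: A=-379. Lowest is -1427 (Policy A).

-1427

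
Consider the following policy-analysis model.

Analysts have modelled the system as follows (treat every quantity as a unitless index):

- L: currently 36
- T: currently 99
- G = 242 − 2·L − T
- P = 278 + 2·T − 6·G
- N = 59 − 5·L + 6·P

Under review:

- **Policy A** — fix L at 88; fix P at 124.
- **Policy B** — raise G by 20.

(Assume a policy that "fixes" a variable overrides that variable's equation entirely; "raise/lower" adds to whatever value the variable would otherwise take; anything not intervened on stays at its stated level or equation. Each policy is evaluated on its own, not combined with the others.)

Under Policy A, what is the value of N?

363

Policy A (L := 88, P := 124):
  L = 88
  T = 99
  G = 242 − 2·88 − 99 = -33
  P = 124
  N = 59 − 5·88 + 6·124 = 363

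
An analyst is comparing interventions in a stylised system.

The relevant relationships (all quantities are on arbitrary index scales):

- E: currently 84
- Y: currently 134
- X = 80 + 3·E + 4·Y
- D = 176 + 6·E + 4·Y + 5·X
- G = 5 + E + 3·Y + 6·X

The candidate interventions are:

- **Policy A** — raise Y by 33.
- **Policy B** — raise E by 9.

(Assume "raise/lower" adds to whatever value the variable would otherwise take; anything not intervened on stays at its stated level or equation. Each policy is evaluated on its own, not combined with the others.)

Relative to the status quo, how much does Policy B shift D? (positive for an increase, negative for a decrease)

Baseline:
  E = 84
  Y = 134
  X = 80 + 3·84 + 4·134 = 868
  D = 176 + 6·84 + 4·134 + 5·868 = 5556
Policy B (E + 9):
  E = 84 + 9 = 93
  Y = 134
  X = 80 + 3·93 + 4·134 = 895
  D = 176 + 6·93 + 4·134 + 5·895 = 5745
Change in D: 5745 − 5556 = 189

189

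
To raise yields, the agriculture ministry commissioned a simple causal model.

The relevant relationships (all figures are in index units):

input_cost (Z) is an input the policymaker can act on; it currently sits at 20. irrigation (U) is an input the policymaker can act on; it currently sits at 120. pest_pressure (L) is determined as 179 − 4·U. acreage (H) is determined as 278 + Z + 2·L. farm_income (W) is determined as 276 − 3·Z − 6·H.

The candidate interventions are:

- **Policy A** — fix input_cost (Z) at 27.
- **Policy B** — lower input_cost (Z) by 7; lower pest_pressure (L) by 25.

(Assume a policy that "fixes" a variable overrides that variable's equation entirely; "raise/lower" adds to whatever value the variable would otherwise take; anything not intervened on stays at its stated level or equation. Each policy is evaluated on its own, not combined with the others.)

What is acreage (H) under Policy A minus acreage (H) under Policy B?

64

Policy A (Z := 27):
  Z = 27
  U = 120
  L = 179 − 4·120 = -301
  H = 278 + 27 + 2·(-301) = -297
Policy B (Z − 7, L − 25):
  Z = 20 − 7 = 13
  U = 120
  L = 179 − 4·120 (−25 from intervention) = -326
  H = 278 + 13 + 2·(-326) = -361
H: -297 − (-361) = 64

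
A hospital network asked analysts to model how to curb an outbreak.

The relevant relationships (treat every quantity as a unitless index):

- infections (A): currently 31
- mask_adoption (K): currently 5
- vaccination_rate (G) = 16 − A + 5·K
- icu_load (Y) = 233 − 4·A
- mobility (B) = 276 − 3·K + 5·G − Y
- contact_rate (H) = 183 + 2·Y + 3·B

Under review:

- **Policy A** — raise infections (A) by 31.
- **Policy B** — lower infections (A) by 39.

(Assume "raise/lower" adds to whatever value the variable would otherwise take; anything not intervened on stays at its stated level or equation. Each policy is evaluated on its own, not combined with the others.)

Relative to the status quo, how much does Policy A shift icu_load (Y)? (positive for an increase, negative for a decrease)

-124

Baseline:
  A = 31
  Y = 233 − 4·31 = 109
Policy A (A + 31):
  A = 31 + 31 = 62
  Y = 233 − 4·62 = -15
Change in Y: -15 − 109 = -124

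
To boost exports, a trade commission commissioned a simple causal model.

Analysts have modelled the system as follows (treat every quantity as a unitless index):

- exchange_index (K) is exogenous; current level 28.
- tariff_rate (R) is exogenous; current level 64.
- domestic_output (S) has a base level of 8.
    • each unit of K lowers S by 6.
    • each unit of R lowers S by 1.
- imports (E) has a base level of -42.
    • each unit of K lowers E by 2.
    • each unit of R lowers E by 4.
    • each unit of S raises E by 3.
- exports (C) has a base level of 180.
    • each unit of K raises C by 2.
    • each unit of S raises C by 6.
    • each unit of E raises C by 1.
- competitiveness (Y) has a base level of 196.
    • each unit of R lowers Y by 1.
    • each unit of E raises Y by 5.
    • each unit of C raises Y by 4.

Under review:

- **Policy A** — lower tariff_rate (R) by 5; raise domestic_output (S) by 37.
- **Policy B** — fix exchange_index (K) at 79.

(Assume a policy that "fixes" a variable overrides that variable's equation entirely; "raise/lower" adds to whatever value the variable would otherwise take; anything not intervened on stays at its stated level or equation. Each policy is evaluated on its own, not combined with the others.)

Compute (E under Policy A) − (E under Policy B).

Policy A (R − 5, S + 37):
  K = 28
  R = 64 − 5 = 59
  S = 8 − 6·28 − 59 (+37 from intervention) = -182
  E = -42 − 2·28 − 4·59 + 3·(-182) = -880
Policy B (K := 79):
  K = 79
  R = 64
  S = 8 − 6·79 − 64 = -530
  E = -42 − 2·79 − 4·64 + 3·(-530) = -2046
E: -880 − (-2046) = 1166

1166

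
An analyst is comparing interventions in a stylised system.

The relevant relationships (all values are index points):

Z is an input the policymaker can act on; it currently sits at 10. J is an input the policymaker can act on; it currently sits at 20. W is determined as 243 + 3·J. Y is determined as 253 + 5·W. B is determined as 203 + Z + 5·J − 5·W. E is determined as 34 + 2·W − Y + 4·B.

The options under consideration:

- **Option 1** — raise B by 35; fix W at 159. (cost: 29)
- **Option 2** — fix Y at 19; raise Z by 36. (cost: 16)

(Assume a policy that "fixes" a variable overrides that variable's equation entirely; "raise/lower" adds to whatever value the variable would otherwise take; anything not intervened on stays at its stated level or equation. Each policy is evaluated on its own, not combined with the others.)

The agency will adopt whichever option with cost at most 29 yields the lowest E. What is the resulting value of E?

-4043

Option 1 (B + 35, W := 159):
  Z = 10
  J = 20
  W = 159
  Y = 253 + 5·159 = 1048
  B = 203 + 10 + 5·20 − 5·159 (+35 from intervention) = -447
  E = 34 + 2·159 − 1048 + 4·(-447) = -2484
Option 2 (Y := 19, Z + 36):
  Z = 10 + 36 = 46
  J = 20
  W = 243 + 3·20 = 303
  Y = 19
  B = 203 + 46 + 5·20 − 5·303 = -1166
  E = 34 + 2·303 − 19 + 4·(-1166) = -4043
Comparing — Option 1: E=-2484, Option 2: E=-4043. Lowest is -4043 (Option 2).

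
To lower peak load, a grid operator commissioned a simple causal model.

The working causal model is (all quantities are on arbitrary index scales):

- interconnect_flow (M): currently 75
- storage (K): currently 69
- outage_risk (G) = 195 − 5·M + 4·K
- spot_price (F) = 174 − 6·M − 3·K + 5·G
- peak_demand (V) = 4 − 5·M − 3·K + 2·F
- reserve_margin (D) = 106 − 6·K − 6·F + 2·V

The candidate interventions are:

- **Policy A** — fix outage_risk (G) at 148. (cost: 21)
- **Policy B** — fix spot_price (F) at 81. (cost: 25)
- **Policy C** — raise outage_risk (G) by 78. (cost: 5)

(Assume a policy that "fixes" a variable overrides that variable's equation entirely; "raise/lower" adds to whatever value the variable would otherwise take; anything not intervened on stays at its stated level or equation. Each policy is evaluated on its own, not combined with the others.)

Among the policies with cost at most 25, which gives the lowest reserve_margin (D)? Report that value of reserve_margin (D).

-2238

Policy A (G := 148):
  M = 75
  K = 69
  G = 148
  F = 174 − 6·75 − 3·69 + 5·148 = 257
  V = 4 − 5·75 − 3·69 + 2·257 = -64
  D = 106 − 6·69 − 6·257 + 2·(-64) = -1978
Policy B (F := 81):
  M = 75
  K = 69
  G = 195 − 5·75 + 4·69 = 96
  F = 81
  V = 4 − 5·75 − 3·69 + 2·81 = -416
  D = 106 − 6·69 − 6·81 + 2·(-416) = -1626
Policy C (G + 78):
  M = 75
  K = 69
  G = 195 − 5·75 + 4·69 (+78 from intervention) = 174
  F = 174 − 6·75 − 3·69 + 5·174 = 387
  V = 4 − 5·75 − 3·69 + 2·387 = 196
  D = 106 − 6·69 − 6·387 + 2·196 = -2238
Comparing — Policy A: D=-1978, Policy B: D=-1626, Policy C: D=-2238. Lowest is -2238 (Policy C).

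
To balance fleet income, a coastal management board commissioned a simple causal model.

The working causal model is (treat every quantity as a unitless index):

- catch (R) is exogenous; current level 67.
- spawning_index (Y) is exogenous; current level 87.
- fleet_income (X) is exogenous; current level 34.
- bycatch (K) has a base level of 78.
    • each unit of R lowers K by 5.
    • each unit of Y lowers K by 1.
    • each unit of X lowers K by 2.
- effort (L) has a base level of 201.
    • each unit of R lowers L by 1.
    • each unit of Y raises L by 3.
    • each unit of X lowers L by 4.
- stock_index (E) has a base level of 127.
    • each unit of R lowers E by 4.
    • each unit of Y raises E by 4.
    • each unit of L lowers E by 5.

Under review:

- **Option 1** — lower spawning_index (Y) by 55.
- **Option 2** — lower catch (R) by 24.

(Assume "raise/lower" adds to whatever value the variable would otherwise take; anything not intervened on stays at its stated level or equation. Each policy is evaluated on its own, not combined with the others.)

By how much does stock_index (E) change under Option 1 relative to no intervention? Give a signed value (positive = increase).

605

Baseline:
  R = 67
  Y = 87
  X = 34
  L = 201 − 67 + 3·87 − 4·34 = 259
  E = 127 − 4·67 + 4·87 − 5·259 = -1088
Option 1 (Y − 55):
  R = 67
  Y = 87 − 55 = 32
  X = 34
  L = 201 − 67 + 3·32 − 4·34 = 94
  E = 127 − 4·67 + 4·32 − 5·94 = -483
Change in E: -483 − (-1088) = 605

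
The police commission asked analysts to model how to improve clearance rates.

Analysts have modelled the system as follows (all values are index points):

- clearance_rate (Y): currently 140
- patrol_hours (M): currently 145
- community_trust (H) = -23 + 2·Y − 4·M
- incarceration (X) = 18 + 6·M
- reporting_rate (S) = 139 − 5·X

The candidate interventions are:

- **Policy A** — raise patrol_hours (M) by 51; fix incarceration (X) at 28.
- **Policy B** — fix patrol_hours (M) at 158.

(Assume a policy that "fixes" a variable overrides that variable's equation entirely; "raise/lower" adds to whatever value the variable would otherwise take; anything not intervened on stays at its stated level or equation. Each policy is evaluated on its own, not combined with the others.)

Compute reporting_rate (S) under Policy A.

-1

Policy A (M + 51, X := 28):
  M = 145 + 51 = 196
  X = 28
  S = 139 − 5·28 = -1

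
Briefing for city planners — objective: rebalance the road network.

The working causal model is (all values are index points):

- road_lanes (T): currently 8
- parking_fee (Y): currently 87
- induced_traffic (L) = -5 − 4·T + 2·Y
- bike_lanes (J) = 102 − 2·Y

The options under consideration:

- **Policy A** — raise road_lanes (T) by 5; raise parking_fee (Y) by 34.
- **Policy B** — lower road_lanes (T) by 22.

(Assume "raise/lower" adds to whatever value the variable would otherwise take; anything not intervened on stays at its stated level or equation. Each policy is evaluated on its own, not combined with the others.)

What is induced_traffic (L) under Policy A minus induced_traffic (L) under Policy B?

-40

Policy A (T + 5, Y + 34):
  T = 8 + 5 = 13
  Y = 87 + 34 = 121
  L = -5 − 4·13 + 2·121 = 185
Policy B (T − 22):
  T = 8 − 22 = -14
  Y = 87
  L = -5 − 4·(-14) + 2·87 = 225
L: 185 − 225 = -40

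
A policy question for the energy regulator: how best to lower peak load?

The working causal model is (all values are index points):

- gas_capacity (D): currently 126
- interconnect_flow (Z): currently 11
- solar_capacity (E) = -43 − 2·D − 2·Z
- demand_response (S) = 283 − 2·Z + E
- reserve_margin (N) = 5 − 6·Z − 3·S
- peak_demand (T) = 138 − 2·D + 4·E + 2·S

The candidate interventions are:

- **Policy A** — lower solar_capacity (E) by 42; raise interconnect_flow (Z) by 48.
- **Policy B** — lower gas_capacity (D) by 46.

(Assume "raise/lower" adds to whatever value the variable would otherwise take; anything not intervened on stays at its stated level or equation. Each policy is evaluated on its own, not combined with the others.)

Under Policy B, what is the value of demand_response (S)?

36

Policy B (D − 46):
  D = 126 − 46 = 80
  Z = 11
  E = -43 − 2·80 − 2·11 = -225
  S = 283 − 2·11 + (-225) = 36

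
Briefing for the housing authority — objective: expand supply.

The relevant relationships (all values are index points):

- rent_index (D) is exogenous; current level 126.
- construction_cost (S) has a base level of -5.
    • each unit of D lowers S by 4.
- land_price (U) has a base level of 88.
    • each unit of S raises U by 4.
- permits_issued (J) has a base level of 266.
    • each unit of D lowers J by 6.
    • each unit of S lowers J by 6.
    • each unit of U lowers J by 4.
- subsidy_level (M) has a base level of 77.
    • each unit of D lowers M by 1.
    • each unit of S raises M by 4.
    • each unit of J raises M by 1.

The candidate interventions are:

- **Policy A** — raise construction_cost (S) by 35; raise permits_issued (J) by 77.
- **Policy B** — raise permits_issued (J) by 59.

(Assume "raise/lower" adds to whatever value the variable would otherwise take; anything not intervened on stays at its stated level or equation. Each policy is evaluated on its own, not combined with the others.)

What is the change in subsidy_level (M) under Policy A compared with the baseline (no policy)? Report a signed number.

Baseline:
  D = 126
  S = -5 − 4·126 = -509
  U = 88 + 4·(-509) = -1948
  J = 266 − 6·126 − 6·(-509) − 4·(-1948) = 10356
  M = 77 − 126 + 4·(-509) + 10356 = 8271
Policy A (S + 35, J + 77):
  D = 126
  S = -5 − 4·126 (+35 from intervention) = -474
  U = 88 + 4·(-474) = -1808
  J = 266 − 6·126 − 6·(-474) − 4·(-1808) (+77 from intervention) = 9663
  M = 77 − 126 + 4·(-474) + 9663 = 7718
Change in M: 7718 − 8271 = -553

-553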